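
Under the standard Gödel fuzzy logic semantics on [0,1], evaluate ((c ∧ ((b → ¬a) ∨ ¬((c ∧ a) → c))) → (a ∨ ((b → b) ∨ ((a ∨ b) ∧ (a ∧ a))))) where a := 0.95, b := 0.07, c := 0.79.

¬a: Gödel ¬ of 0.95 = 0 (operand ≠ 0)
(b → ¬a): 0.07 > 0, so result = 0
(c ∧ a) = min(0.79, 0.95) = 0.79
((c ∧ a) → c): 0.79 ≤ 0.79, so result = 1
¬((c ∧ a) → c): Gödel ¬ of 1 = 0 (operand ≠ 0)
((b → ¬a) ∨ ¬((c ∧ a) → c)) = max(0, 0) = 0
(c ∧ ((b → ¬a) ∨ ¬((c ∧ a) → c))) = min(0.79, 0) = 0
(b → b): 0.07 ≤ 0.07, so result = 1
(a ∨ b) = max(0.95, 0.07) = 0.95
(a ∧ a) = min(0.95, 0.95) = 0.95
((a ∨ b) ∧ (a ∧ a)) = min(0.95, 0.95) = 0.95
((b → b) ∨ ((a ∨ b) ∧ (a ∧ a))) = max(1, 0.95) = 1
(a ∨ ((b → b) ∨ ((a ∨ b) ∧ (a ∧ a)))) = max(0.95, 1) = 1
((c ∧ ((b → ¬a) ∨ ¬((c ∧ a) → c))) → (a ∨ ((b → b) ∨ ((a ∨ b) ∧ (a ∧ a))))): 0 ≤ 1, so result = 1

1.00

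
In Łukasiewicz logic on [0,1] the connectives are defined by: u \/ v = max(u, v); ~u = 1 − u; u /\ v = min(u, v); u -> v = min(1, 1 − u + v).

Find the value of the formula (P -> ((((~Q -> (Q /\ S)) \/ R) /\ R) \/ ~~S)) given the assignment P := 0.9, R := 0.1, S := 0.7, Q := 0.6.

0.80

~Q: Łukasiewicz ¬ gives 1 − 0.6 = 0.4
(Q /\ S) = min(0.6, 0.7) = 0.6
(~Q -> (Q /\ S)): min(1, 1 − 0.4 + 0.6) = 1
((~Q -> (Q /\ S)) \/ R) = max(1, 0.1) = 1
(((~Q -> (Q /\ S)) \/ R) /\ R) = min(1, 0.1) = 0.1
~S: Łukasiewicz ¬ gives 1 − 0.7 = 0.3
~~S: Łukasiewicz ¬ gives 1 − 0.3 = 0.7
((((~Q -> (Q /\ S)) \/ R) /\ R) \/ ~~S) = max(0.1, 0.7) = 0.7
(P -> ((((~Q -> (Q /\ S)) \/ R) /\ R) \/ ~~S)): min(1, 1 − 0.9 + 0.7) = 0.8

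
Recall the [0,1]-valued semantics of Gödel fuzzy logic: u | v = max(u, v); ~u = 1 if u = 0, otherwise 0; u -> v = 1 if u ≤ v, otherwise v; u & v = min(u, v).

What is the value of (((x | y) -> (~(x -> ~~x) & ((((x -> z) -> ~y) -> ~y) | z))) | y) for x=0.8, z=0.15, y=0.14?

(x | y) = max(0.8, 0.14) = 0.8
~x: Gödel ¬ of 0.8 = 0 (operand ≠ 0)
~~x: Gödel ¬ of 0 = 1 (operand is 0)
(x -> ~~x): 0.8 ≤ 1, so result = 1
~(x -> ~~x): Gödel ¬ of 1 = 0 (operand ≠ 0)
(x -> z): 0.8 > 0.15, so result = 0.15
~y: Gödel ¬ of 0.14 = 0 (operand ≠ 0)
((x -> z) -> ~y): 0.15 > 0, so result = 0
~y: Gödel ¬ of 0.14 = 0 (operand ≠ 0)
(((x -> z) -> ~y) -> ~y): 0 ≤ 0, so result = 1
((((x -> z) -> ~y) -> ~y) | z) = max(1, 0.15) = 1
(~(x -> ~~x) & ((((x -> z) -> ~y) -> ~y) | z)) = min(0, 1) = 0
((x | y) -> (~(x -> ~~x) & ((((x -> z) -> ~y) -> ~y) | z))): 0.8 > 0, so result = 0
(((x | y) -> (~(x -> ~~x) & ((((x -> z) -> ~y) -> ~y) | z))) | y) = max(0, 0.14) = 0.14

0.14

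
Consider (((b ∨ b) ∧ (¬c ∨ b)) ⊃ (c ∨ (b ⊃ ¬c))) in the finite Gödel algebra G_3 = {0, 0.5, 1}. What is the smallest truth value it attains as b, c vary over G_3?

The minimum is attained at b = 1, c = 0.5:
  (b ∨ b) = max(1, 1) = 1
  ¬c: Gödel ¬ of 0.5 = 0 (operand ≠ 0)
  (¬c ∨ b) = max(0, 1) = 1
  ((b ∨ b) ∧ (¬c ∨ b)) = min(1, 1) = 1
  ¬c: Gödel ¬ of 0.5 = 0 (operand ≠ 0)
  (b ⊃ ¬c): 1 > 0, so result = 0
  (c ∨ (b ⊃ ¬c)) = max(0.5, 0) = 0.5
  (((b ∨ b) ∧ (¬c ∨ b)) ⊃ (c ∨ (b ⊃ ¬c))): 1 > 0.5, so result = 0.5
Checking all 9 assignments confirms none give a value below 0.50.

0.50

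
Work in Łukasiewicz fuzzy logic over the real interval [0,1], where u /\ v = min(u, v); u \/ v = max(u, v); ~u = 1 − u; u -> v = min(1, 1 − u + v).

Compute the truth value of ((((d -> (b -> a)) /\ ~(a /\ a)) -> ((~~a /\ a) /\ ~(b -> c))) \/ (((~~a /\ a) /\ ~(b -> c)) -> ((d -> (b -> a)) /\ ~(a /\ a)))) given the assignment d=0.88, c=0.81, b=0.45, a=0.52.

(b -> a): min(1, 1 − 0.45 + 0.52) = 1
(d -> (b -> a)): min(1, 1 − 0.88 + 1) = 1
(a /\ a) = min(0.52, 0.52) = 0.52
~(a /\ a): Łukasiewicz ¬ gives 1 − 0.52 = 0.48
((d -> (b -> a)) /\ ~(a /\ a)) = min(1, 0.48) = 0.48
~a: Łukasiewicz ¬ gives 1 − 0.52 = 0.48
~~a: Łukasiewicz ¬ gives 1 − 0.48 = 0.52
(~~a /\ a) = min(0.52, 0.52) = 0.52
(b -> c): min(1, 1 − 0.45 + 0.81) = 1
~(b -> c): Łukasiewicz ¬ gives 1 − 1 = 0
((~~a /\ a) /\ ~(b -> c)) = min(0.52, 0) = 0
(((d -> (b -> a)) /\ ~(a /\ a)) -> ((~~a /\ a) /\ ~(b -> c))): min(1, 1 − 0.48 + 0) = 0.52
~a: Łukasiewicz ¬ gives 1 − 0.52 = 0.48
~~a: Łukasiewicz ¬ gives 1 − 0.48 = 0.52
(~~a /\ a) = min(0.52, 0.52) = 0.52
(b -> c): min(1, 1 − 0.45 + 0.81) = 1
~(b -> c): Łukasiewicz ¬ gives 1 − 1 = 0
((~~a /\ a) /\ ~(b -> c)) = min(0.52, 0) = 0
(b -> a): min(1, 1 − 0.45 + 0.52) = 1
(d -> (b -> a)): min(1, 1 − 0.88 + 1) = 1
(a /\ a) = min(0.52, 0.52) = 0.52
~(a /\ a): Łukasiewicz ¬ gives 1 − 0.52 = 0.48
((d -> (b -> a)) /\ ~(a /\ a)) = min(1, 0.48) = 0.48
(((~~a /\ a) /\ ~(b -> c)) -> ((d -> (b -> a)) /\ ~(a /\ a))): min(1, 1 − 0 + 0.48) = 1
((((d -> (b -> a)) /\ ~(a /\ a)) -> ((~~a /\ a) /\ ~(b -> c))) \/ (((~~a /\ a) /\ ~(b -> c)) -> ((d -> (b -> a)) /\ ~(a /\ a)))) = max(0.52, 1) = 1

1.00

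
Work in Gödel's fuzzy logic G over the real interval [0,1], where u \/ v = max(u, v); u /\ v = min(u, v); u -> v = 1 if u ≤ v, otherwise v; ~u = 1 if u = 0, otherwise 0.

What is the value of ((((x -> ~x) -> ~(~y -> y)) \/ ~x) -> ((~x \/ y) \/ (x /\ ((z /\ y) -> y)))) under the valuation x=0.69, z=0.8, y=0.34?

~x: Gödel ¬ of 0.69 = 0 (operand ≠ 0)
(x -> ~x): 0.69 > 0, so result = 0
~y: Gödel ¬ of 0.34 = 0 (operand ≠ 0)
(~y -> y): 0 ≤ 0.34, so result = 1
~(~y -> y): Gödel ¬ of 1 = 0 (operand ≠ 0)
((x -> ~x) -> ~(~y -> y)): 0 ≤ 0, so result = 1
~x: Gödel ¬ of 0.69 = 0 (operand ≠ 0)
(((x -> ~x) -> ~(~y -> y)) \/ ~x) = max(1, 0) = 1
~x: Gödel ¬ of 0.69 = 0 (operand ≠ 0)
(~x \/ y) = max(0, 0.34) = 0.34
(z /\ y) = min(0.8, 0.34) = 0.34
((z /\ y) -> y): 0.34 ≤ 0.34, so result = 1
(x /\ ((z /\ y) -> y)) = min(0.69, 1) = 0.69
((~x \/ y) \/ (x /\ ((z /\ y) -> y))) = max(0.34, 0.69) = 0.69
((((x -> ~x) -> ~(~y -> y)) \/ ~x) -> ((~x \/ y) \/ (x /\ ((z /\ y) -> y)))): 1 > 0.69, so result = 0.69

0.69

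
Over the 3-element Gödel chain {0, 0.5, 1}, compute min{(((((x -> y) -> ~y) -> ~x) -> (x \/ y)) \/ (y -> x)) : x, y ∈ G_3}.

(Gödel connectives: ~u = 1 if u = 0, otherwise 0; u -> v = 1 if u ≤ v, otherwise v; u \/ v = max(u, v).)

The minimum is attained at x = 0, y = 0.5:
  (x -> y): 0 ≤ 0.5, so result = 1
  ~y: Gödel ¬ of 0.5 = 0 (operand ≠ 0)
  ((x -> y) -> ~y): 1 > 0, so result = 0
  ~x: Gödel ¬ of 0 = 1 (operand is 0)
  (((x -> y) -> ~y) -> ~x): 0 ≤ 1, so result = 1
  (x \/ y) = max(0, 0.5) = 0.5
  ((((x -> y) -> ~y) -> ~x) -> (x \/ y)): 1 > 0.5, so result = 0.5
  (y -> x): 0.5 > 0, so result = 0
  (((((x -> y) -> ~y) -> ~x) -> (x \/ y)) \/ (y -> x)) = max(0.5, 0) = 0.5
Checking all 9 assignments confirms none give a value below 0.50.

0.50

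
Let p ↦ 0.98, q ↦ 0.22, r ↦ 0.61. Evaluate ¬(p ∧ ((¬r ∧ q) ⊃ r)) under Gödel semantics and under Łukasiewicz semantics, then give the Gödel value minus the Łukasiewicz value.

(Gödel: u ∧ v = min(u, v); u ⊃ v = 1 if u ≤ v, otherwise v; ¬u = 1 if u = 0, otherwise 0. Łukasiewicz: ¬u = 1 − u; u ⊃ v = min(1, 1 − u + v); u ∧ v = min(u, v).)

-0.02

Gödel evaluation:
  ¬r: Gödel ¬ of 0.61 = 0 (operand ≠ 0)
  (¬r ∧ q) = min(0, 0.22) = 0
  ((¬r ∧ q) ⊃ r): 0 ≤ 0.61, so result = 1
  (p ∧ ((¬r ∧ q) ⊃ r)) = min(0.98, 1) = 0.98
  ¬(p ∧ ((¬r ∧ q) ⊃ r)): Gödel ¬ of 0.98 = 0 (operand ≠ 0)
  Gödel value = 0
Łukasiewicz evaluation:
  ¬r: Łukasiewicz ¬ gives 1 − 0.61 = 0.39
  (¬r ∧ q) = min(0.39, 0.22) = 0.22
  ((¬r ∧ q) ⊃ r): min(1, 1 − 0.22 + 0.61) = 1
  (p ∧ ((¬r ∧ q) ⊃ r)) = min(0.98, 1) = 0.98
  ¬(p ∧ ((¬r ∧ q) ⊃ r)): Łukasiewicz ¬ gives 1 − 0.98 = 0.02
  Łukasiewicz value = 0.02
Difference: 0 − 0.02 = -0.02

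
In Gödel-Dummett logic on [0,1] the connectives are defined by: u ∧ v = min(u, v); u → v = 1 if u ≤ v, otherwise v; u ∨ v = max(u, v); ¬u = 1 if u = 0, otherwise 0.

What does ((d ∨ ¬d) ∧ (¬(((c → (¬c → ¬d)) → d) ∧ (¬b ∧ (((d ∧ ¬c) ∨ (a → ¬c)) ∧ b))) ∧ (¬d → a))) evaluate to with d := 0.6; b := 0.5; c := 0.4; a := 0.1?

0.60

¬d: Gödel ¬ of 0.6 = 0 (operand ≠ 0)
(d ∨ ¬d) = max(0.6, 0) = 0.6
¬c: Gödel ¬ of 0.4 = 0 (operand ≠ 0)
¬d: Gödel ¬ of 0.6 = 0 (operand ≠ 0)
(¬c → ¬d): 0 ≤ 0, so result = 1
(c → (¬c → ¬d)): 0.4 ≤ 1, so result = 1
((c → (¬c → ¬d)) → d): 1 > 0.6, so result = 0.6
¬b: Gödel ¬ of 0.5 = 0 (operand ≠ 0)
¬c: Gödel ¬ of 0.4 = 0 (operand ≠ 0)
(d ∧ ¬c) = min(0.6, 0) = 0
¬c: Gödel ¬ of 0.4 = 0 (operand ≠ 0)
(a → ¬c): 0.1 > 0, so result = 0
((d ∧ ¬c) ∨ (a → ¬c)) = max(0, 0) = 0
(((d ∧ ¬c) ∨ (a → ¬c)) ∧ b) = min(0, 0.5) = 0
(¬b ∧ (((d ∧ ¬c) ∨ (a → ¬c)) ∧ b)) = min(0, 0) = 0
(((c → (¬c → ¬d)) → d) ∧ (¬b ∧ (((d ∧ ¬c) ∨ (a → ¬c)) ∧ b))) = min(0.6, 0) = 0
¬(((c → (¬c → ¬d)) → d) ∧ (¬b ∧ (((d ∧ ¬c) ∨ (a → ¬c)) ∧ b))): Gödel ¬ of 0 = 1 (operand is 0)
¬d: Gödel ¬ of 0.6 = 0 (operand ≠ 0)
(¬d → a): 0 ≤ 0.1, so result = 1
(¬(((c → (¬c → ¬d)) → d) ∧ (¬b ∧ (((d ∧ ¬c) ∨ (a → ¬c)) ∧ b))) ∧ (¬d → a)) = min(1, 1) = 1
((d ∨ ¬d) ∧ (¬(((c → (¬c → ¬d)) → d) ∧ (¬b ∧ (((d ∧ ¬c) ∨ (a → ¬c)) ∧ b))) ∧ (¬d → a))) = min(0.6, 1) = 0.6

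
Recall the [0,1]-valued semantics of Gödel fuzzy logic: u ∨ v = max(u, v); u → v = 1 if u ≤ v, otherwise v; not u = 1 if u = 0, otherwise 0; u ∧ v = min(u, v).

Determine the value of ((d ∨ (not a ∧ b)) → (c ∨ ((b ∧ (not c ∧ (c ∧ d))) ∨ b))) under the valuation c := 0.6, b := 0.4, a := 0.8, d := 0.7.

0.60

not a: Gödel ¬ of 0.8 = 0 (operand ≠ 0)
(not a ∧ b) = min(0, 0.4) = 0
(d ∨ (not a ∧ b)) = max(0.7, 0) = 0.7
not c: Gödel ¬ of 0.6 = 0 (operand ≠ 0)
(c ∧ d) = min(0.6, 0.7) = 0.6
(not c ∧ (c ∧ d)) = min(0, 0.6) = 0
(b ∧ (not c ∧ (c ∧ d))) = min(0.4, 0) = 0
((b ∧ (not c ∧ (c ∧ d))) ∨ b) = max(0, 0.4) = 0.4
(c ∨ ((b ∧ (not c ∧ (c ∧ d))) ∨ b)) = max(0.6, 0.4) = 0.6
((d ∨ (not a ∧ b)) → (c ∨ ((b ∧ (not c ∧ (c ∧ d))) ∨ b))): 0.7 > 0.6, so result = 0.6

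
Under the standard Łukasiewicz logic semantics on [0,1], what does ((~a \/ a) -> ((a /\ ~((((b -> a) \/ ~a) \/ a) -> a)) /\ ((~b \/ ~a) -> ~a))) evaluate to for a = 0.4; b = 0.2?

0.80

~a: Łukasiewicz ¬ gives 1 − 0.4 = 0.6
(~a \/ a) = max(0.6, 0.4) = 0.6
(b -> a): min(1, 1 − 0.2 + 0.4) = 1
~a: Łukasiewicz ¬ gives 1 − 0.4 = 0.6
((b -> a) \/ ~a) = max(1, 0.6) = 1
(((b -> a) \/ ~a) \/ a) = max(1, 0.4) = 1
((((b -> a) \/ ~a) \/ a) -> a): min(1, 1 − 1 + 0.4) = 0.4
~((((b -> a) \/ ~a) \/ a) -> a): Łukasiewicz ¬ gives 1 − 0.4 = 0.6
(a /\ ~((((b -> a) \/ ~a) \/ a) -> a)) = min(0.4, 0.6) = 0.4
~b: Łukasiewicz ¬ gives 1 − 0.2 = 0.8
~a: Łukasiewicz ¬ gives 1 − 0.4 = 0.6
(~b \/ ~a) = max(0.8, 0.6) = 0.8
~a: Łukasiewicz ¬ gives 1 − 0.4 = 0.6
((~b \/ ~a) -> ~a): min(1, 1 − 0.8 + 0.6) = 0.8
((a /\ ~((((b -> a) \/ ~a) \/ a) -> a)) /\ ((~b \/ ~a) -> ~a)) = min(0.4, 0.8) = 0.4
((~a \/ a) -> ((a /\ ~((((b -> a) \/ ~a) \/ a) -> a)) /\ ((~b \/ ~a) -> ~a))): min(1, 1 − 0.6 + 0.4) = 0.8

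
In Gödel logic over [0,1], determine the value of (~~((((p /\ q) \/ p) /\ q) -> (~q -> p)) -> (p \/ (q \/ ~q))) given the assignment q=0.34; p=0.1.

(p /\ q) = min(0.1, 0.34) = 0.1
((p /\ q) \/ p) = max(0.1, 0.1) = 0.1
(((p /\ q) \/ p) /\ q) = min(0.1, 0.34) = 0.1
~q: Gödel ¬ of 0.34 = 0 (operand ≠ 0)
(~q -> p): 0 ≤ 0.1, so result = 1
((((p /\ q) \/ p) /\ q) -> (~q -> p)): 0.1 ≤ 1, so result = 1
~((((p /\ q) \/ p) /\ q) -> (~q -> p)): Gödel ¬ of 1 = 0 (operand ≠ 0)
~~((((p /\ q) \/ p) /\ q) -> (~q -> p)): Gödel ¬ of 0 = 1 (operand is 0)
~q: Gödel ¬ of 0.34 = 0 (operand ≠ 0)
(q \/ ~q) = max(0.34, 0) = 0.34
(p \/ (q \/ ~q)) = max(0.1, 0.34) = 0.34
(~~((((p /\ q) \/ p) /\ q) -> (~q -> p)) -> (p \/ (q \/ ~q))): 1 > 0.34, so result = 0.34

0.34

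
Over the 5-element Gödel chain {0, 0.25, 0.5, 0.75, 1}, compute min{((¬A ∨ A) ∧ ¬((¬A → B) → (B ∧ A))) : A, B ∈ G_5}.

0.00

The minimum is attained at A = 0, B = 0:
  ¬A: Gödel ¬ of 0 = 1 (operand is 0)
  (¬A ∨ A) = max(1, 0) = 1
  ¬A: Gödel ¬ of 0 = 1 (operand is 0)
  (¬A → B): 1 > 0, so result = 0
  (B ∧ A) = min(0, 0) = 0
  ((¬A → B) → (B ∧ A)): 0 ≤ 0, so result = 1
  ¬((¬A → B) → (B ∧ A)): Gödel ¬ of 1 = 0 (operand ≠ 0)
  ((¬A ∨ A) ∧ ¬((¬A → B) → (B ∧ A))) = min(1, 0) = 0
Checking all 25 assignments confirms none give a value below 0.00.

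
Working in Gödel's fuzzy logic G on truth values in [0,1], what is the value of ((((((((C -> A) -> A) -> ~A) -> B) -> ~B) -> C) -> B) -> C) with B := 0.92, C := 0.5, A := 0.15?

0.50

(C -> A): 0.5 > 0.15, so result = 0.15
((C -> A) -> A): 0.15 ≤ 0.15, so result = 1
~A: Gödel ¬ of 0.15 = 0 (operand ≠ 0)
(((C -> A) -> A) -> ~A): 1 > 0, so result = 0
((((C -> A) -> A) -> ~A) -> B): 0 ≤ 0.92, so result = 1
~B: Gödel ¬ of 0.92 = 0 (operand ≠ 0)
(((((C -> A) -> A) -> ~A) -> B) -> ~B): 1 > 0, so result = 0
((((((C -> A) -> A) -> ~A) -> B) -> ~B) -> C): 0 ≤ 0.5, so result = 1
(((((((C -> A) -> A) -> ~A) -> B) -> ~B) -> C) -> B): 1 > 0.92, so result = 0.92
((((((((C -> A) -> A) -> ~A) -> B) -> ~B) -> C) -> B) -> C): 0.92 > 0.5, so result = 0.5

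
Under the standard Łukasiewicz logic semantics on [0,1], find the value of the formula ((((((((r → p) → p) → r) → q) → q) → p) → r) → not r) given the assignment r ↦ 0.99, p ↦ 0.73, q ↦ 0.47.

(r → p): min(1, 1 − 0.99 + 0.73) = 0.74
((r → p) → p): min(1, 1 − 0.74 + 0.73) = 0.99
(((r → p) → p) → r): min(1, 1 − 0.99 + 0.99) = 1
((((r → p) → p) → r) → q): min(1, 1 − 1 + 0.47) = 0.47
(((((r → p) → p) → r) → q) → q): min(1, 1 − 0.47 + 0.47) = 1
((((((r → p) → p) → r) → q) → q) → p): min(1, 1 − 1 + 0.73) = 0.73
(((((((r → p) → p) → r) → q) → q) → p) → r): min(1, 1 − 0.73 + 0.99) = 1
not r: Łukasiewicz ¬ gives 1 − 0.99 = 0.01
((((((((r → p) → p) → r) → q) → q) → p) → r) → not r): min(1, 1 − 1 + 0.01) = 0.01

0.01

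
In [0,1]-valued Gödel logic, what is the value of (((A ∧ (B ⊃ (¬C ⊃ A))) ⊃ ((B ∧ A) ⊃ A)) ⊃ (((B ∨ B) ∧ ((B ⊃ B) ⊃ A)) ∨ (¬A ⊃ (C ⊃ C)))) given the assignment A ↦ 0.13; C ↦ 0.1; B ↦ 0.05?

1.00

¬C: Gödel ¬ of 0.1 = 0 (operand ≠ 0)
(¬C ⊃ A): 0 ≤ 0.13, so result = 1
(B ⊃ (¬C ⊃ A)): 0.05 ≤ 1, so result = 1
(A ∧ (B ⊃ (¬C ⊃ A))) = min(0.13, 1) = 0.13
(B ∧ A) = min(0.05, 0.13) = 0.05
((B ∧ A) ⊃ A): 0.05 ≤ 0.13, so result = 1
((A ∧ (B ⊃ (¬C ⊃ A))) ⊃ ((B ∧ A) ⊃ A)): 0.13 ≤ 1, so result = 1
(B ∨ B) = max(0.05, 0.05) = 0.05
(B ⊃ B): 0.05 ≤ 0.05, so result = 1
((B ⊃ B) ⊃ A): 1 > 0.13, so result = 0.13
((B ∨ B) ∧ ((B ⊃ B) ⊃ A)) = min(0.05, 0.13) = 0.05
¬A: Gödel ¬ of 0.13 = 0 (operand ≠ 0)
(C ⊃ C): 0.1 ≤ 0.1, so result = 1
(¬A ⊃ (C ⊃ C)): 0 ≤ 1, so result = 1
(((B ∨ B) ∧ ((B ⊃ B) ⊃ A)) ∨ (¬A ⊃ (C ⊃ C))) = max(0.05, 1) = 1
(((A ∧ (B ⊃ (¬C ⊃ A))) ⊃ ((B ∧ A) ⊃ A)) ⊃ (((B ∨ B) ∧ ((B ⊃ B) ⊃ A)) ∨ (¬A ⊃ (C ⊃ C)))): 1 ≤ 1, so result = 1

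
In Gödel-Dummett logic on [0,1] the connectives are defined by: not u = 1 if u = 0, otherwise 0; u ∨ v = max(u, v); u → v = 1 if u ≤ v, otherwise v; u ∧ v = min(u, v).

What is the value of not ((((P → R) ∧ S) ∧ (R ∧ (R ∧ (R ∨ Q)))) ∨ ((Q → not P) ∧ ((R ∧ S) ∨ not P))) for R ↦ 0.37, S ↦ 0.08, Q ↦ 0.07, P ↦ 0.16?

(P → R): 0.16 ≤ 0.37, so result = 1
((P → R) ∧ S) = min(1, 0.08) = 0.08
(R ∨ Q) = max(0.37, 0.07) = 0.37
(R ∧ (R ∨ Q)) = min(0.37, 0.37) = 0.37
(R ∧ (R ∧ (R ∨ Q))) = min(0.37, 0.37) = 0.37
(((P → R) ∧ S) ∧ (R ∧ (R ∧ (R ∨ Q)))) = min(0.08, 0.37) = 0.08
not P: Gödel ¬ of 0.16 = 0 (operand ≠ 0)
(Q → not P): 0.07 > 0, so result = 0
(R ∧ S) = min(0.37, 0.08) = 0.08
not P: Gödel ¬ of 0.16 = 0 (operand ≠ 0)
((R ∧ S) ∨ not P) = max(0.08, 0) = 0.08
((Q → not P) ∧ ((R ∧ S) ∨ not P)) = min(0, 0.08) = 0
((((P → R) ∧ S) ∧ (R ∧ (R ∧ (R ∨ Q)))) ∨ ((Q → not P) ∧ ((R ∧ S) ∨ not P))) = max(0.08, 0) = 0.08
not ((((P → R) ∧ S) ∧ (R ∧ (R ∧ (R ∨ Q)))) ∨ ((Q → not P) ∧ ((R ∧ S) ∨ not P))): Gödel ¬ of 0.08 = 0 (operand ≠ 0)

0.00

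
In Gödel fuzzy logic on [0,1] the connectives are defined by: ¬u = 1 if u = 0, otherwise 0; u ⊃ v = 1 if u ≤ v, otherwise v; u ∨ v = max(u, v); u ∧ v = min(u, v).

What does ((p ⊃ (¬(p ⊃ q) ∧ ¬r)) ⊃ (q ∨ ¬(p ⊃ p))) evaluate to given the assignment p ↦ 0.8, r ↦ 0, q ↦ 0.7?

1.00

(p ⊃ q): 0.8 > 0.7, so result = 0.7
¬(p ⊃ q): Gödel ¬ of 0.7 = 0 (operand ≠ 0)
¬r: Gödel ¬ of 0 = 1 (operand is 0)
(¬(p ⊃ q) ∧ ¬r) = min(0, 1) = 0
(p ⊃ (¬(p ⊃ q) ∧ ¬r)): 0.8 > 0, so result = 0
(p ⊃ p): 0.8 ≤ 0.8, so result = 1
¬(p ⊃ p): Gödel ¬ of 1 = 0 (operand ≠ 0)
(q ∨ ¬(p ⊃ p)) = max(0.7, 0) = 0.7
((p ⊃ (¬(p ⊃ q) ∧ ¬r)) ⊃ (q ∨ ¬(p ⊃ p))): 0 ≤ 0.7, so result = 1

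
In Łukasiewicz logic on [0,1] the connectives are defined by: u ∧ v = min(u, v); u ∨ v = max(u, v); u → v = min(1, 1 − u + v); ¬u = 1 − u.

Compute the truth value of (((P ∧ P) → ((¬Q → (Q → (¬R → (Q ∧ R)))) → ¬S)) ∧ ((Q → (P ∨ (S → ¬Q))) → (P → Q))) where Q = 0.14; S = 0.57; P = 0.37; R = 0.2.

0.77

(P ∧ P) = min(0.37, 0.37) = 0.37
¬Q: Łukasiewicz ¬ gives 1 − 0.14 = 0.86
¬R: Łukasiewicz ¬ gives 1 − 0.2 = 0.8
(Q ∧ R) = min(0.14, 0.2) = 0.14
(¬R → (Q ∧ R)): min(1, 1 − 0.8 + 0.14) = 0.34
(Q → (¬R → (Q ∧ R))): min(1, 1 − 0.14 + 0.34) = 1
(¬Q → (Q → (¬R → (Q ∧ R)))): min(1, 1 − 0.86 + 1) = 1
¬S: Łukasiewicz ¬ gives 1 − 0.57 = 0.43
((¬Q → (Q → (¬R → (Q ∧ R)))) → ¬S): min(1, 1 − 1 + 0.43) = 0.43
((P ∧ P) → ((¬Q → (Q → (¬R → (Q ∧ R)))) → ¬S)): min(1, 1 − 0.37 + 0.43) = 1
¬Q: Łukasiewicz ¬ gives 1 − 0.14 = 0.86
(S → ¬Q): min(1, 1 − 0.57 + 0.86) = 1
(P ∨ (S → ¬Q)) = max(0.37, 1) = 1
(Q → (P ∨ (S → ¬Q))): min(1, 1 − 0.14 + 1) = 1
(P → Q): min(1, 1 − 0.37 + 0.14) = 0.77
((Q → (P ∨ (S → ¬Q))) → (P → Q)): min(1, 1 − 1 + 0.77) = 0.77
(((P ∧ P) → ((¬Q → (Q → (¬R → (Q ∧ R)))) → ¬S)) ∧ ((Q → (P ∨ (S → ¬Q))) → (P → Q))) = min(1, 0.77) = 0.77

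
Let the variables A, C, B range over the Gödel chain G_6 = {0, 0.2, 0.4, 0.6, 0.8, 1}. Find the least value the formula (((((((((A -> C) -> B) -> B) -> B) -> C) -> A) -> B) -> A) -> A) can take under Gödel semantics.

0.20

The minimum is attained at A = 0.2, C = 0, B = 0:
  (A -> C): 0.2 > 0, so result = 0
  ((A -> C) -> B): 0 ≤ 0, so result = 1
  (((A -> C) -> B) -> B): 1 > 0, so result = 0
  ((((A -> C) -> B) -> B) -> B): 0 ≤ 0, so result = 1
  (((((A -> C) -> B) -> B) -> B) -> C): 1 > 0, so result = 0
  ((((((A -> C) -> B) -> B) -> B) -> C) -> A): 0 ≤ 0.2, so result = 1
  (((((((A -> C) -> B) -> B) -> B) -> C) -> A) -> B): 1 > 0, so result = 0
  ((((((((A -> C) -> B) -> B) -> B) -> C) -> A) -> B) -> A): 0 ≤ 0.2, so result = 1
  (((((((((A -> C) -> B) -> B) -> B) -> C) -> A) -> B) -> A) -> A): 1 > 0.2, so result = 0.2
Checking all 216 assignments confirms none give a value below 0.20.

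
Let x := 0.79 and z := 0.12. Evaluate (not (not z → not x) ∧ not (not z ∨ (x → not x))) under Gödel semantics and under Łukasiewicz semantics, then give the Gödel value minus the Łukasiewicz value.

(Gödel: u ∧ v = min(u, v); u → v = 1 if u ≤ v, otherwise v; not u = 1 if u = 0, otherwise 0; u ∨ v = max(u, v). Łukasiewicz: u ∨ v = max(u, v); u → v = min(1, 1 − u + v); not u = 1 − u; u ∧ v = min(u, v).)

Gödel evaluation:
  not z: Gödel ¬ of 0.12 = 0 (operand ≠ 0)
  not x: Gödel ¬ of 0.79 = 0 (operand ≠ 0)
  (not z → not x): 0 ≤ 0, so result = 1
  not (not z → not x): Gödel ¬ of 1 = 0 (operand ≠ 0)
  not z: Gödel ¬ of 0.12 = 0 (operand ≠ 0)
  not x: Gödel ¬ of 0.79 = 0 (operand ≠ 0)
  (x → not x): 0.79 > 0, so result = 0
  (not z ∨ (x → not x)) = max(0, 0) = 0
  not (not z ∨ (x → not x)): Gödel ¬ of 0 = 1 (operand is 0)
  (not (not z → not x) ∧ not (not z ∨ (x → not x))) = min(0, 1) = 0
  Gödel value = 0
Łukasiewicz evaluation:
  not z: Łukasiewicz ¬ gives 1 − 0.12 = 0.88
  not x: Łukasiewicz ¬ gives 1 − 0.79 = 0.21
  (not z → not x): min(1, 1 − 0.88 + 0.21) = 0.33
  not (not z → not x): Łukasiewicz ¬ gives 1 − 0.33 = 0.67
  not z: Łukasiewicz ¬ gives 1 − 0.12 = 0.88
  not x: Łukasiewicz ¬ gives 1 − 0.79 = 0.21
  (x → not x): min(1, 1 − 0.79 + 0.21) = 0.42
  (not z ∨ (x → not x)) = max(0.88, 0.42) = 0.88
  not (not z ∨ (x → not x)): Łukasiewicz ¬ gives 1 − 0.88 = 0.12
  (not (not z → not x) ∧ not (not z ∨ (x → not x))) = min(0.67, 0.12) = 0.12
  Łukasiewicz value = 0.12
Difference: 0 − 0.12 = -0.12

-0.12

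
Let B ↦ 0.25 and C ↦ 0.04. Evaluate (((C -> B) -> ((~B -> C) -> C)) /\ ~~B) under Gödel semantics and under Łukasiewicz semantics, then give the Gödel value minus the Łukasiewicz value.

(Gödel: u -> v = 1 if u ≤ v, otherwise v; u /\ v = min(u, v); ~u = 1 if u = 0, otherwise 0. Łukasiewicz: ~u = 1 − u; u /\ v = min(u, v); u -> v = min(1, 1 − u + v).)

Gödel evaluation:
  (C -> B): 0.04 ≤ 0.25, so result = 1
  ~B: Gödel ¬ of 0.25 = 0 (operand ≠ 0)
  (~B -> C): 0 ≤ 0.04, so result = 1
  ((~B -> C) -> C): 1 > 0.04, so result = 0.04
  ((C -> B) -> ((~B -> C) -> C)): 1 > 0.04, so result = 0.04
  ~B: Gödel ¬ of 0.25 = 0 (operand ≠ 0)
  ~~B: Gödel ¬ of 0 = 1 (operand is 0)
  (((C -> B) -> ((~B -> C) -> C)) /\ ~~B) = min(0.04, 1) = 0.04
  Gödel value = 0.04
Łukasiewicz evaluation:
  (C -> B): min(1, 1 − 0.04 + 0.25) = 1
  ~B: Łukasiewicz ¬ gives 1 − 0.25 = 0.75
  (~B -> C): min(1, 1 − 0.75 + 0.04) = 0.29
  ((~B -> C) -> C): min(1, 1 − 0.29 + 0.04) = 0.75
  ((C -> B) -> ((~B -> C) -> C)): min(1, 1 − 1 + 0.75) = 0.75
  ~B: Łukasiewicz ¬ gives 1 − 0.25 = 0.75
  ~~B: Łukasiewicz ¬ gives 1 − 0.75 = 0.25
  (((C -> B) -> ((~B -> C) -> C)) /\ ~~B) = min(0.75, 0.25) = 0.25
  Łukasiewicz value = 0.25
Difference: 0.04 − 0.25 = -0.21

-0.21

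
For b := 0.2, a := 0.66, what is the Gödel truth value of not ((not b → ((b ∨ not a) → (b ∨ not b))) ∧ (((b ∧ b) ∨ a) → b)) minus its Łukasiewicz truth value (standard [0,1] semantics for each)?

Gödel evaluation:
  not b: Gödel ¬ of 0.2 = 0 (operand ≠ 0)
  not a: Gödel ¬ of 0.66 = 0 (operand ≠ 0)
  (b ∨ not a) = max(0.2, 0) = 0.2
  not b: Gödel ¬ of 0.2 = 0 (operand ≠ 0)
  (b ∨ not b) = max(0.2, 0) = 0.2
  ((b ∨ not a) → (b ∨ not b)): 0.2 ≤ 0.2, so result = 1
  (not b → ((b ∨ not a) → (b ∨ not b))): 0 ≤ 1, so result = 1
  (b ∧ b) = min(0.2, 0.2) = 0.2
  ((b ∧ b) ∨ a) = max(0.2, 0.66) = 0.66
  (((b ∧ b) ∨ a) → b): 0.66 > 0.2, so result = 0.2
  ((not b → ((b ∨ not a) → (b ∨ not b))) ∧ (((b ∧ b) ∨ a) → b)) = min(1, 0.2) = 0.2
  not ((not b → ((b ∨ not a) → (b ∨ not b))) ∧ (((b ∧ b) ∨ a) → b)): Gödel ¬ of 0.2 = 0 (operand ≠ 0)
  Gödel value = 0
Łukasiewicz evaluation:
  not b: Łukasiewicz ¬ gives 1 − 0.2 = 0.8
  not a: Łukasiewicz ¬ gives 1 − 0.66 = 0.34
  (b ∨ not a) = max(0.2, 0.34) = 0.34
  not b: Łukasiewicz ¬ gives 1 − 0.2 = 0.8
  (b ∨ not b) = max(0.2, 0.8) = 0.8
  ((b ∨ not a) → (b ∨ not b)): min(1, 1 − 0.34 + 0.8) = 1
  (not b → ((b ∨ not a) → (b ∨ not b))): min(1, 1 − 0.8 + 1) = 1
  (b ∧ b) = min(0.2, 0.2) = 0.2
  ((b ∧ b) ∨ a) = max(0.2, 0.66) = 0.66
  (((b ∧ b) ∨ a) → b): min(1, 1 − 0.66 + 0.2) = 0.54
  ((not b → ((b ∨ not a) → (b ∨ not b))) ∧ (((b ∧ b) ∨ a) → b)) = min(1, 0.54) = 0.54
  not ((not b → ((b ∨ not a) → (b ∨ not b))) ∧ (((b ∧ b) ∨ a) → b)): Łukasiewicz ¬ gives 1 − 0.54 = 0.46
  Łukasiewicz value = 0.46
Difference: 0 − 0.46 = -0.46

-0.46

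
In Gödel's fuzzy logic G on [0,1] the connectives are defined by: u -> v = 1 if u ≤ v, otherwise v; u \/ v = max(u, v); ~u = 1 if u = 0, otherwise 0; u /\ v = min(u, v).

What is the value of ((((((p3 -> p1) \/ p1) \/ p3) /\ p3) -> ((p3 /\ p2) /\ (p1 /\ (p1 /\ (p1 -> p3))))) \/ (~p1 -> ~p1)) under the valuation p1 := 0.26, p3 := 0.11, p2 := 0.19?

(p3 -> p1): 0.11 ≤ 0.26, so result = 1
((p3 -> p1) \/ p1) = max(1, 0.26) = 1
(((p3 -> p1) \/ p1) \/ p3) = max(1, 0.11) = 1
((((p3 -> p1) \/ p1) \/ p3) /\ p3) = min(1, 0.11) = 0.11
(p3 /\ p2) = min(0.11, 0.19) = 0.11
(p1 -> p3): 0.26 > 0.11, so result = 0.11
(p1 /\ (p1 -> p3)) = min(0.26, 0.11) = 0.11
(p1 /\ (p1 /\ (p1 -> p3))) = min(0.26, 0.11) = 0.11
((p3 /\ p2) /\ (p1 /\ (p1 /\ (p1 -> p3)))) = min(0.11, 0.11) = 0.11
(((((p3 -> p1) \/ p1) \/ p3) /\ p3) -> ((p3 /\ p2) /\ (p1 /\ (p1 /\ (p1 -> p3))))): 0.11 ≤ 0.11, so result = 1
~p1: Gödel ¬ of 0.26 = 0 (operand ≠ 0)
~p1: Gödel ¬ of 0.26 = 0 (operand ≠ 0)
(~p1 -> ~p1): 0 ≤ 0, so result = 1
((((((p3 -> p1) \/ p1) \/ p3) /\ p3) -> ((p3 /\ p2) /\ (p1 /\ (p1 /\ (p1 -> p3))))) \/ (~p1 -> ~p1)) = max(1, 1) = 1

1.00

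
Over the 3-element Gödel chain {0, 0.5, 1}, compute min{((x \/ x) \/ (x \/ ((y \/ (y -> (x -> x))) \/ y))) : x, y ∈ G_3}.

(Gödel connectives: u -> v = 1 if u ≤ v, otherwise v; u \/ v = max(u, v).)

Every assignment gives 1. For instance at x = 0, y = 0:
  (x \/ x) = max(0, 0) = 0
  (x -> x): 0 ≤ 0, so result = 1
  (y -> (x -> x)): 0 ≤ 1, so result = 1
  (y \/ (y -> (x -> x))) = max(0, 1) = 1
  ((y \/ (y -> (x -> x))) \/ y) = max(1, 0) = 1
  (x \/ ((y \/ (y -> (x -> x))) \/ y)) = max(0, 1) = 1
  ((x \/ x) \/ (x \/ ((y \/ (y -> (x -> x))) \/ y))) = max(0, 1) = 1
All 9 assignments give value 1 — the formula is a G_3-tautology.

1.00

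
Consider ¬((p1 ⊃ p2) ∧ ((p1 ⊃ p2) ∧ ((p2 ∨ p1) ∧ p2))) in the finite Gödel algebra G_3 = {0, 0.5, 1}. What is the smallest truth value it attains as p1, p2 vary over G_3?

The minimum is attained at p1 = 0, p2 = 0.5:
  (p1 ⊃ p2): 0 ≤ 0.5, so result = 1
  (p1 ⊃ p2): 0 ≤ 0.5, so result = 1
  (p2 ∨ p1) = max(0.5, 0) = 0.5
  ((p2 ∨ p1) ∧ p2) = min(0.5, 0.5) = 0.5
  ((p1 ⊃ p2) ∧ ((p2 ∨ p1) ∧ p2)) = min(1, 0.5) = 0.5
  ((p1 ⊃ p2) ∧ ((p1 ⊃ p2) ∧ ((p2 ∨ p1) ∧ p2))) = min(1, 0.5) = 0.5
  ¬((p1 ⊃ p2) ∧ ((p1 ⊃ p2) ∧ ((p2 ∨ p1) ∧ p2))): Gödel ¬ of 0.5 = 0 (operand ≠ 0)
Checking all 9 assignments confirms none give a value below 0.00.

0.00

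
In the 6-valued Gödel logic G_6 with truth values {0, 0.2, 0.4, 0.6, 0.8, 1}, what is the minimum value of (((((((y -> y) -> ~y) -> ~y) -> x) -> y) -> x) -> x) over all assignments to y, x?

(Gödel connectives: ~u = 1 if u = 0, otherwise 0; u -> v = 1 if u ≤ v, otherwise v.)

The minimum is attained at y = 0, x = 0.2:
  (y -> y): 0 ≤ 0, so result = 1
  ~y: Gödel ¬ of 0 = 1 (operand is 0)
  ((y -> y) -> ~y): 1 ≤ 1, so result = 1
  ~y: Gödel ¬ of 0 = 1 (operand is 0)
  (((y -> y) -> ~y) -> ~y): 1 ≤ 1, so result = 1
  ((((y -> y) -> ~y) -> ~y) -> x): 1 > 0.2, so result = 0.2
  (((((y -> y) -> ~y) -> ~y) -> x) -> y): 0.2 > 0, so result = 0
  ((((((y -> y) -> ~y) -> ~y) -> x) -> y) -> x): 0 ≤ 0.2, so result = 1
  (((((((y -> y) -> ~y) -> ~y) -> x) -> y) -> x) -> x): 1 > 0.2, so result = 0.2
Checking all 36 assignments confirms none give a value below 0.20.

0.20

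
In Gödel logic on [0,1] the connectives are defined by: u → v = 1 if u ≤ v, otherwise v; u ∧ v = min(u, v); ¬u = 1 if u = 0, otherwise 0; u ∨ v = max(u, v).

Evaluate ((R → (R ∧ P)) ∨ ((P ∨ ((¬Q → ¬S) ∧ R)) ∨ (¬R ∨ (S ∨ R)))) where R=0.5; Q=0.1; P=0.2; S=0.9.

(R ∧ P) = min(0.5, 0.2) = 0.2
(R → (R ∧ P)): 0.5 > 0.2, so result = 0.2
¬Q: Gödel ¬ of 0.1 = 0 (operand ≠ 0)
¬S: Gödel ¬ of 0.9 = 0 (operand ≠ 0)
(¬Q → ¬S): 0 ≤ 0, so result = 1
((¬Q → ¬S) ∧ R) = min(1, 0.5) = 0.5
(P ∨ ((¬Q → ¬S) ∧ R)) = max(0.2, 0.5) = 0.5
¬R: Gödel ¬ of 0.5 = 0 (operand ≠ 0)
(S ∨ R) = max(0.9, 0.5) = 0.9
(¬R ∨ (S ∨ R)) = max(0, 0.9) = 0.9
((P ∨ ((¬Q → ¬S) ∧ R)) ∨ (¬R ∨ (S ∨ R))) = max(0.5, 0.9) = 0.9
((R → (R ∧ P)) ∨ ((P ∨ ((¬Q → ¬S) ∧ R)) ∨ (¬R ∨ (S ∨ R)))) = max(0.2, 0.9) = 0.9

0.90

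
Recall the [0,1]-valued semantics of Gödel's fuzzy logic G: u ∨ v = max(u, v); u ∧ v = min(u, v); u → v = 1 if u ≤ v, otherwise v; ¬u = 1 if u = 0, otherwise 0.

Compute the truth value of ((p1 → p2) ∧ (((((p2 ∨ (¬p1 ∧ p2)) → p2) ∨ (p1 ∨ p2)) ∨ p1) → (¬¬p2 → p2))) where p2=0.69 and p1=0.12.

(p1 → p2): 0.12 ≤ 0.69, so result = 1
¬p1: Gödel ¬ of 0.12 = 0 (operand ≠ 0)
(¬p1 ∧ p2) = min(0, 0.69) = 0
(p2 ∨ (¬p1 ∧ p2)) = max(0.69, 0) = 0.69
((p2 ∨ (¬p1 ∧ p2)) → p2): 0.69 ≤ 0.69, so result = 1
(p1 ∨ p2) = max(0.12, 0.69) = 0.69
(((p2 ∨ (¬p1 ∧ p2)) → p2) ∨ (p1 ∨ p2)) = max(1, 0.69) = 1
((((p2 ∨ (¬p1 ∧ p2)) → p2) ∨ (p1 ∨ p2)) ∨ p1) = max(1, 0.12) = 1
¬p2: Gödel ¬ of 0.69 = 0 (operand ≠ 0)
¬¬p2: Gödel ¬ of 0 = 1 (operand is 0)
(¬¬p2 → p2): 1 > 0.69, so result = 0.69
(((((p2 ∨ (¬p1 ∧ p2)) → p2) ∨ (p1 ∨ p2)) ∨ p1) → (¬¬p2 → p2)): 1 > 0.69, so result = 0.69
((p1 → p2) ∧ (((((p2 ∨ (¬p1 ∧ p2)) → p2) ∨ (p1 ∨ p2)) ∨ p1) → (¬¬p2 → p2))) = min(1, 0.69) = 0.69

0.69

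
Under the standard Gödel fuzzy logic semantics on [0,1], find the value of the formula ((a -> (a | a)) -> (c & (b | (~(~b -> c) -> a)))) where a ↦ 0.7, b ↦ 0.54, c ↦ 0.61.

0.61

(a | a) = max(0.7, 0.7) = 0.7
(a -> (a | a)): 0.7 ≤ 0.7, so result = 1
~b: Gödel ¬ of 0.54 = 0 (operand ≠ 0)
(~b -> c): 0 ≤ 0.61, so result = 1
~(~b -> c): Gödel ¬ of 1 = 0 (operand ≠ 0)
(~(~b -> c) -> a): 0 ≤ 0.7, so result = 1
(b | (~(~b -> c) -> a)) = max(0.54, 1) = 1
(c & (b | (~(~b -> c) -> a))) = min(0.61, 1) = 0.61
((a -> (a | a)) -> (c & (b | (~(~b -> c) -> a)))): 1 > 0.61, so result = 0.61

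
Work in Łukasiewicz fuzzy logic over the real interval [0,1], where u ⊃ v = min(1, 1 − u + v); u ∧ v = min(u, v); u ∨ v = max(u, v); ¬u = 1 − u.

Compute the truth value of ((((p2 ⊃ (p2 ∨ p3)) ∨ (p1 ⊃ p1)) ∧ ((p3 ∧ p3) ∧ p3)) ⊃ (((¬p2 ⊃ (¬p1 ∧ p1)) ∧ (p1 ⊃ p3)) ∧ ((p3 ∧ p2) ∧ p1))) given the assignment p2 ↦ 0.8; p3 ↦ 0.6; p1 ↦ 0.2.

(p2 ∨ p3) = max(0.8, 0.6) = 0.8
(p2 ⊃ (p2 ∨ p3)): min(1, 1 − 0.8 + 0.8) = 1
(p1 ⊃ p1): min(1, 1 − 0.2 + 0.2) = 1
((p2 ⊃ (p2 ∨ p3)) ∨ (p1 ⊃ p1)) = max(1, 1) = 1
(p3 ∧ p3) = min(0.6, 0.6) = 0.6
((p3 ∧ p3) ∧ p3) = min(0.6, 0.6) = 0.6
(((p2 ⊃ (p2 ∨ p3)) ∨ (p1 ⊃ p1)) ∧ ((p3 ∧ p3) ∧ p3)) = min(1, 0.6) = 0.6
¬p2: Łukasiewicz ¬ gives 1 − 0.8 = 0.2
¬p1: Łukasiewicz ¬ gives 1 − 0.2 = 0.8
(¬p1 ∧ p1) = min(0.8, 0.2) = 0.2
(¬p2 ⊃ (¬p1 ∧ p1)): min(1, 1 − 0.2 + 0.2) = 1
(p1 ⊃ p3): min(1, 1 − 0.2 + 0.6) = 1
((¬p2 ⊃ (¬p1 ∧ p1)) ∧ (p1 ⊃ p3)) = min(1, 1) = 1
(p3 ∧ p2) = min(0.6, 0.8) = 0.6
((p3 ∧ p2) ∧ p1) = min(0.6, 0.2) = 0.2
(((¬p2 ⊃ (¬p1 ∧ p1)) ∧ (p1 ⊃ p3)) ∧ ((p3 ∧ p2) ∧ p1)) = min(1, 0.2) = 0.2
((((p2 ⊃ (p2 ∨ p3)) ∨ (p1 ⊃ p1)) ∧ ((p3 ∧ p3) ∧ p3)) ⊃ (((¬p2 ⊃ (¬p1 ∧ p1)) ∧ (p1 ⊃ p3)) ∧ ((p3 ∧ p2) ∧ p1))): min(1, 1 − 0.6 + 0.2) = 0.6

0.60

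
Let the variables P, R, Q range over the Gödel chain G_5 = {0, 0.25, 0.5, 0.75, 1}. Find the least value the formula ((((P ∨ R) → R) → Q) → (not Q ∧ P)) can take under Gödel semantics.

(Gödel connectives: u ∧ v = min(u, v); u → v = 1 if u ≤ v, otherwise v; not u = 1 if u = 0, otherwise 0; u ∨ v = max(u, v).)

The minimum is attained at P = 0, R = 0, Q = 0.25:
  (P ∨ R) = max(0, 0) = 0
  ((P ∨ R) → R): 0 ≤ 0, so result = 1
  (((P ∨ R) → R) → Q): 1 > 0.25, so result = 0.25
  not Q: Gödel ¬ of 0.25 = 0 (operand ≠ 0)
  (not Q ∧ P) = min(0, 0) = 0
  ((((P ∨ R) → R) → Q) → (not Q ∧ P)): 0.25 > 0, so result = 0
Checking all 125 assignments confirms none give a value below 0.00.

0.00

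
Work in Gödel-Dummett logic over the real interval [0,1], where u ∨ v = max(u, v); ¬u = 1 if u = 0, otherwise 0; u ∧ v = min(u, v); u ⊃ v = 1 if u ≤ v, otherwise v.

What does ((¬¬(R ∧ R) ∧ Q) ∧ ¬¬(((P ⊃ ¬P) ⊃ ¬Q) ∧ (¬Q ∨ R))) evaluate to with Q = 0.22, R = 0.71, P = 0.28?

(R ∧ R) = min(0.71, 0.71) = 0.71
¬(R ∧ R): Gödel ¬ of 0.71 = 0 (operand ≠ 0)
¬¬(R ∧ R): Gödel ¬ of 0 = 1 (operand is 0)
(¬¬(R ∧ R) ∧ Q) = min(1, 0.22) = 0.22
¬P: Gödel ¬ of 0.28 = 0 (operand ≠ 0)
(P ⊃ ¬P): 0.28 > 0, so result = 0
¬Q: Gödel ¬ of 0.22 = 0 (operand ≠ 0)
((P ⊃ ¬P) ⊃ ¬Q): 0 ≤ 0, so result = 1
¬Q: Gödel ¬ of 0.22 = 0 (operand ≠ 0)
(¬Q ∨ R) = max(0, 0.71) = 0.71
(((P ⊃ ¬P) ⊃ ¬Q) ∧ (¬Q ∨ R)) = min(1, 0.71) = 0.71
¬(((P ⊃ ¬P) ⊃ ¬Q) ∧ (¬Q ∨ R)): Gödel ¬ of 0.71 = 0 (operand ≠ 0)
¬¬(((P ⊃ ¬P) ⊃ ¬Q) ∧ (¬Q ∨ R)): Gödel ¬ of 0 = 1 (operand is 0)
((¬¬(R ∧ R) ∧ Q) ∧ ¬¬(((P ⊃ ¬P) ⊃ ¬Q) ∧ (¬Q ∨ R))) = min(0.22, 1) = 0.22

0.22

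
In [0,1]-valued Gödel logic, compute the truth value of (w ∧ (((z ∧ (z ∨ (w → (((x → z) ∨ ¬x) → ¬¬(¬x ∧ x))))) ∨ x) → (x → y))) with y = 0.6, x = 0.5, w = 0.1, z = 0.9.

0.10

(x → z): 0.5 ≤ 0.9, so result = 1
¬x: Gödel ¬ of 0.5 = 0 (operand ≠ 0)
((x → z) ∨ ¬x) = max(1, 0) = 1
¬x: Gödel ¬ of 0.5 = 0 (operand ≠ 0)
(¬x ∧ x) = min(0, 0.5) = 0
¬(¬x ∧ x): Gödel ¬ of 0 = 1 (operand is 0)
¬¬(¬x ∧ x): Gödel ¬ of 1 = 0 (operand ≠ 0)
(((x → z) ∨ ¬x) → ¬¬(¬x ∧ x)): 1 > 0, so result = 0
(w → (((x → z) ∨ ¬x) → ¬¬(¬x ∧ x))): 0.1 > 0, so result = 0
(z ∨ (w → (((x → z) ∨ ¬x) → ¬¬(¬x ∧ x)))) = max(0.9, 0) = 0.9
(z ∧ (z ∨ (w → (((x → z) ∨ ¬x) → ¬¬(¬x ∧ x))))) = min(0.9, 0.9) = 0.9
((z ∧ (z ∨ (w → (((x → z) ∨ ¬x) → ¬¬(¬x ∧ x))))) ∨ x) = max(0.9, 0.5) = 0.9
(x → y): 0.5 ≤ 0.6, so result = 1
(((z ∧ (z ∨ (w → (((x → z) ∨ ¬x) → ¬¬(¬x ∧ x))))) ∨ x) → (x → y)): 0.9 ≤ 1, so result = 1
(w ∧ (((z ∧ (z ∨ (w → (((x → z) ∨ ¬x) → ¬¬(¬x ∧ x))))) ∨ x) → (x → y))) = min(0.1, 1) = 0.1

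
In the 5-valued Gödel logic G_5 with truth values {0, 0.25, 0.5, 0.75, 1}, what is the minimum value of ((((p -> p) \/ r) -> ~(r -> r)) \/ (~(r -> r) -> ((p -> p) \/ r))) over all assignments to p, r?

1.00

Every assignment gives 1. For instance at p = 0, r = 0:
  (p -> p): 0 ≤ 0, so result = 1
  ((p -> p) \/ r) = max(1, 0) = 1
  (r -> r): 0 ≤ 0, so result = 1
  ~(r -> r): Gödel ¬ of 1 = 0 (operand ≠ 0)
  (((p -> p) \/ r) -> ~(r -> r)): 1 > 0, so result = 0
  (r -> r): 0 ≤ 0, so result = 1
  ~(r -> r): Gödel ¬ of 1 = 0 (operand ≠ 0)
  (p -> p): 0 ≤ 0, so result = 1
  ((p -> p) \/ r) = max(1, 0) = 1
  (~(r -> r) -> ((p -> p) \/ r)): 0 ≤ 1, so result = 1
  ((((p -> p) \/ r) -> ~(r -> r)) \/ (~(r -> r) -> ((p -> p) \/ r))) = max(0, 1) = 1
All 25 assignments give value 1 — the formula is a G_5-tautology.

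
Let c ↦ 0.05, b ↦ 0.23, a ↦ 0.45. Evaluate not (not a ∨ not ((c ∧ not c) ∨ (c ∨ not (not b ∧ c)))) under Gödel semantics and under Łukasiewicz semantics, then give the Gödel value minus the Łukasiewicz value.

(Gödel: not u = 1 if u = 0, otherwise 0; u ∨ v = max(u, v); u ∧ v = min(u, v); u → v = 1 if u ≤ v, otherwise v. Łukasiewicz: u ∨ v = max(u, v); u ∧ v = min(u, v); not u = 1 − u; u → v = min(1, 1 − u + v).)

0.55

Gödel evaluation:
  not a: Gödel ¬ of 0.45 = 0 (operand ≠ 0)
  not c: Gödel ¬ of 0.05 = 0 (operand ≠ 0)
  (c ∧ not c) = min(0.05, 0) = 0
  not b: Gödel ¬ of 0.23 = 0 (operand ≠ 0)
  (not b ∧ c) = min(0, 0.05) = 0
  not (not b ∧ c): Gödel ¬ of 0 = 1 (operand is 0)
  (c ∨ not (not b ∧ c)) = max(0.05, 1) = 1
  ((c ∧ not c) ∨ (c ∨ not (not b ∧ c))) = max(0, 1) = 1
  not ((c ∧ not c) ∨ (c ∨ not (not b ∧ c))): Gödel ¬ of 1 = 0 (operand ≠ 0)
  (not a ∨ not ((c ∧ not c) ∨ (c ∨ not (not b ∧ c)))) = max(0, 0) = 0
  not (not a ∨ not ((c ∧ not c) ∨ (c ∨ not (not b ∧ c)))): Gödel ¬ of 0 = 1 (operand is 0)
  Gödel value = 1
Łukasiewicz evaluation:
  not a: Łukasiewicz ¬ gives 1 − 0.45 = 0.55
  not c: Łukasiewicz ¬ gives 1 − 0.05 = 0.95
  (c ∧ not c) = min(0.05, 0.95) = 0.05
  not b: Łukasiewicz ¬ gives 1 − 0.23 = 0.77
  (not b ∧ c) = min(0.77, 0.05) = 0.05
  not (not b ∧ c): Łukasiewicz ¬ gives 1 − 0.05 = 0.95
  (c ∨ not (not b ∧ c)) = max(0.05, 0.95) = 0.95
  ((c ∧ not c) ∨ (c ∨ not (not b ∧ c))) = max(0.05, 0.95) = 0.95
  not ((c ∧ not c) ∨ (c ∨ not (not b ∧ c))): Łukasiewicz ¬ gives 1 − 0.95 = 0.05
  (not a ∨ not ((c ∧ not c) ∨ (c ∨ not (not b ∧ c)))) = max(0.55, 0.05) = 0.55
  not (not a ∨ not ((c ∧ not c) ∨ (c ∨ not (not b ∧ c)))): Łukasiewicz ¬ gives 1 − 0.55 = 0.45
  Łukasiewicz value = 0.45
Difference: 1 − 0.45 = 0.55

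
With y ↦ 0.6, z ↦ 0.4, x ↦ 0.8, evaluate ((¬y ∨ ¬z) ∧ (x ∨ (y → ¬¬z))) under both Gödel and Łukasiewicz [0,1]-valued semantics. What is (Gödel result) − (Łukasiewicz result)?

Gödel evaluation:
  ¬y: Gödel ¬ of 0.6 = 0 (operand ≠ 0)
  ¬z: Gödel ¬ of 0.4 = 0 (operand ≠ 0)
  (¬y ∨ ¬z) = max(0, 0) = 0
  ¬z: Gödel ¬ of 0.4 = 0 (operand ≠ 0)
  ¬¬z: Gödel ¬ of 0 = 1 (operand is 0)
  (y → ¬¬z): 0.6 ≤ 1, so result = 1
  (x ∨ (y → ¬¬z)) = max(0.8, 1) = 1
  ((¬y ∨ ¬z) ∧ (x ∨ (y → ¬¬z))) = min(0, 1) = 0
  Gödel value = 0
Łukasiewicz evaluation:
  ¬y: Łukasiewicz ¬ gives 1 − 0.6 = 0.4
  ¬z: Łukasiewicz ¬ gives 1 − 0.4 = 0.6
  (¬y ∨ ¬z) = max(0.4, 0.6) = 0.6
  ¬z: Łukasiewicz ¬ gives 1 − 0.4 = 0.6
  ¬¬z: Łukasiewicz ¬ gives 1 − 0.6 = 0.4
  (y → ¬¬z): min(1, 1 − 0.6 + 0.4) = 0.8
  (x ∨ (y → ¬¬z)) = max(0.8, 0.8) = 0.8
  ((¬y ∨ ¬z) ∧ (x ∨ (y → ¬¬z))) = min(0.6, 0.8) = 0.6
  Łukasiewicz value = 0.6
Difference: 0 − 0.6 = -0.60

-0.60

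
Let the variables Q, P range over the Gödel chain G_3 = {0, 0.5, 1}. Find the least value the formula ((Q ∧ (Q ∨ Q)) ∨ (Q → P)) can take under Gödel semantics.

0.50

The minimum is attained at Q = 0.5, P = 0:
  (Q ∨ Q) = max(0.5, 0.5) = 0.5
  (Q ∧ (Q ∨ Q)) = min(0.5, 0.5) = 0.5
  (Q → P): 0.5 > 0, so result = 0
  ((Q ∧ (Q ∨ Q)) ∨ (Q → P)) = max(0.5, 0) = 0.5
Checking all 9 assignments confirms none give a value below 0.50.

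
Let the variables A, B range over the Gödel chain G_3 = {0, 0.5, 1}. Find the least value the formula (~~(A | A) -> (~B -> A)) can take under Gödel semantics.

The minimum is attained at A = 0.5, B = 0:
  (A | A) = max(0.5, 0.5) = 0.5
  ~(A | A): Gödel ¬ of 0.5 = 0 (operand ≠ 0)
  ~~(A | A): Gödel ¬ of 0 = 1 (operand is 0)
  ~B: Gödel ¬ of 0 = 1 (operand is 0)
  (~B -> A): 1 > 0.5, so result = 0.5
  (~~(A | A) -> (~B -> A)): 1 > 0.5, so result = 0.5
Checking all 9 assignments confirms none give a value below 0.50.

0.50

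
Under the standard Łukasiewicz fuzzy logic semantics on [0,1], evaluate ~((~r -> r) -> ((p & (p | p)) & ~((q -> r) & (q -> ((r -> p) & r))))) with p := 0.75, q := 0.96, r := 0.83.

~r: Łukasiewicz ¬ gives 1 − 0.83 = 0.17
(~r -> r): min(1, 1 − 0.17 + 0.83) = 1
(p | p) = max(0.75, 0.75) = 0.75
(p & (p | p)) = min(0.75, 0.75) = 0.75
(q -> r): min(1, 1 − 0.96 + 0.83) = 0.87
(r -> p): min(1, 1 − 0.83 + 0.75) = 0.92
((r -> p) & r) = min(0.92, 0.83) = 0.83
(q -> ((r -> p) & r)): min(1, 1 − 0.96 + 0.83) = 0.87
((q -> r) & (q -> ((r -> p) & r))) = min(0.87, 0.87) = 0.87
~((q -> r) & (q -> ((r -> p) & r))): Łukasiewicz ¬ gives 1 − 0.87 = 0.13
((p & (p | p)) & ~((q -> r) & (q -> ((r -> p) & r)))) = min(0.75, 0.13) = 0.13
((~r -> r) -> ((p & (p | p)) & ~((q -> r) & (q -> ((r -> p) & r))))): min(1, 1 − 1 + 0.13) = 0.13
~((~r -> r) -> ((p & (p | p)) & ~((q -> r) & (q -> ((r -> p) & r))))): Łukasiewicz ¬ gives 1 − 0.13 = 0.87

0.87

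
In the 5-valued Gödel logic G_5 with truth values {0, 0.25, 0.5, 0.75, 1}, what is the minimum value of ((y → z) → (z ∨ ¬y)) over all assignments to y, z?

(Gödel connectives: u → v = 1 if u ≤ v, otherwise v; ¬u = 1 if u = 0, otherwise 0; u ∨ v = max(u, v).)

0.25

The minimum is attained at y = 0.25, z = 0.25:
  (y → z): 0.25 ≤ 0.25, so result = 1
  ¬y: Gödel ¬ of 0.25 = 0 (operand ≠ 0)
  (z ∨ ¬y) = max(0.25, 0) = 0.25
  ((y → z) → (z ∨ ¬y)): 1 > 0.25, so result = 0.25
Checking all 25 assignments confirms none give a value below 0.25.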